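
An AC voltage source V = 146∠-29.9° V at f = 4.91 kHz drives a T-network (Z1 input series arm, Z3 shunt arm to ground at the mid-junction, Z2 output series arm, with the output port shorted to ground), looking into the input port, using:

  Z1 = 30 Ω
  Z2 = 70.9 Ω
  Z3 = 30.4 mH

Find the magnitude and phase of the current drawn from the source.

Step 1 — Angular frequency: ω = 2π·f = 2π·4910 = 3.085e+04 rad/s.
Step 2 — Component impedances:
  Z1: Z = R = 30 Ω
  Z2: Z = R = 70.9 Ω
  Z3: Z = jωL = j·3.085e+04·0.0304 = 0 + j937.9 Ω
Step 3 — With the output port shorted to ground, the output series arm Z2 runs from the junction to ground; the shunt arm Z3 also runs from the junction to ground. They appear in parallel: Z3 || Z2 = 70.5 + j5.329 Ω.
Step 4 — Series with input arm Z1: Z_in = Z1 + (Z3 || Z2) = 100.5 + j5.329 Ω = 100.6∠3.0° Ω.
Step 5 — Source phasor: V = 146∠-29.9° V = 126.6 - j72.78 V.
Step 6 — Ohm's law: I = V / Z_total = (126.6 - j72.78) / (100.5 + j5.329) = 1.218 - j0.7888 A.
Step 7 — Convert to polar: |I| = 1.451 A, ∠I = -32.9°.

I = 1.451∠-32.9° A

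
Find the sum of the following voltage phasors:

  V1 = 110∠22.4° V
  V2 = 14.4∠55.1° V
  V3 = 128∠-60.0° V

Step 1 — Convert each phasor to rectangular form:
  V1 = 110·(cos(22.4°) + j·sin(22.4°)) = 101.7 + j41.92 V
  V2 = 14.4·(cos(55.1°) + j·sin(55.1°)) = 8.239 + j11.81 V
  V3 = 128·(cos(-60.0°) + j·sin(-60.0°)) = 64 - j110.9 V
Step 2 — Sum components: V_total = 173.9 - j57.12 V.
Step 3 — Convert to polar: |V_total| = 183.1 V, ∠V_total = -18.2°.

V_total = 183.1∠-18.2° V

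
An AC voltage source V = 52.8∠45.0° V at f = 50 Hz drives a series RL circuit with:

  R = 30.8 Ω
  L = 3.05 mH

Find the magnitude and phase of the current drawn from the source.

Step 1 — Angular frequency: ω = 2π·f = 2π·50 = 314.2 rad/s.
Step 2 — Component impedances:
  R: Z = R = 30.8 Ω
  L: Z = jωL = j·314.2·0.00305 = 0 + j0.9582 Ω
Step 3 — Series combination: Z_total = R + L = 30.8 + j0.9582 Ω = 30.81∠1.8° Ω.
Step 4 — Source phasor: V = 52.8∠45.0° V = 37.34 + j37.34 V.
Step 5 — Ohm's law: I = V / Z_total = (37.34 + j37.34) / (30.8 + j0.9582) = 1.249 + j1.173 A.
Step 6 — Convert to polar: |I| = 1.713 A, ∠I = 43.2°.

I = 1.713∠43.2° A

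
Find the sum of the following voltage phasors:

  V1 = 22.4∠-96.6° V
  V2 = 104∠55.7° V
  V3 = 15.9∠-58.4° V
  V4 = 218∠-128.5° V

Step 1 — Convert each phasor to rectangular form:
  V1 = 22.4·(cos(-96.6°) + j·sin(-96.6°)) = -2.575 - j22.25 V
  V2 = 104·(cos(55.7°) + j·sin(55.7°)) = 58.61 + j85.91 V
  V3 = 15.9·(cos(-58.4°) + j·sin(-58.4°)) = 8.331 - j13.54 V
  V4 = 218·(cos(-128.5°) + j·sin(-128.5°)) = -135.7 - j170.6 V
Step 2 — Sum components: V_total = -71.34 - j120.5 V.
Step 3 — Convert to polar: |V_total| = 140 V, ∠V_total = -120.6°.

V_total = 140∠-120.6° V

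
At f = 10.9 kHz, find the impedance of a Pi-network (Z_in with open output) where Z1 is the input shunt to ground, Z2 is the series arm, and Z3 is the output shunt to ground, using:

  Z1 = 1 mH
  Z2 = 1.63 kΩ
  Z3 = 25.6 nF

Step 1 — Angular frequency: ω = 2π·f = 2π·1.09e+04 = 6.849e+04 rad/s.
Step 2 — Component impedances:
  Z1: Z = jωL = j·6.849e+04·0.001 = 0 + j68.49 Ω
  Z2: Z = R = 1630 Ω
  Z3: Z = 1/(jωC) = -j/(ω·C) = 0 - j570.4 Ω
Step 3 — With open output, the series arm Z2 and the output shunt Z3 appear in series to ground: Z2 + Z3 = 1630 - j570.4 Ω.
Step 4 — Parallel with input shunt Z1: Z_in = Z1 || (Z2 + Z3) = 2.628 + j69.3 Ω = 69.35∠87.8° Ω.

Z = 2.628 + j69.3 Ω = 69.35∠87.8° Ω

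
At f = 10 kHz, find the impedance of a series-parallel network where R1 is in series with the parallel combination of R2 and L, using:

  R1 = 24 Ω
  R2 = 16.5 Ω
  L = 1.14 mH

Step 1 — Angular frequency: ω = 2π·f = 2π·1e+04 = 6.283e+04 rad/s.
Step 2 — Component impedances:
  R1: Z = R = 24 Ω
  R2: Z = R = 16.5 Ω
  L: Z = jωL = j·6.283e+04·0.00114 = 0 + j71.63 Ω
Step 3 — Parallel branch: R2 || L = 1/(1/R2 + 1/L) = 15.67 + j3.609 Ω.
Step 4 — Series with R1: Z_total = R1 + (R2 || L) = 39.67 + j3.609 Ω = 39.83∠5.2° Ω.

Z = 39.67 + j3.609 Ω = 39.83∠5.2° Ω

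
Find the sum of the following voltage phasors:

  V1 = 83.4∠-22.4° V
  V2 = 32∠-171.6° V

Step 1 — Convert each phasor to rectangular form:
  V1 = 83.4·(cos(-22.4°) + j·sin(-22.4°)) = 77.11 - j31.78 V
  V2 = 32·(cos(-171.6°) + j·sin(-171.6°)) = -31.66 - j4.675 V
Step 2 — Sum components: V_total = 45.45 - j36.46 V.
Step 3 — Convert to polar: |V_total| = 58.26 V, ∠V_total = -38.7°.

V_total = 58.26∠-38.7° V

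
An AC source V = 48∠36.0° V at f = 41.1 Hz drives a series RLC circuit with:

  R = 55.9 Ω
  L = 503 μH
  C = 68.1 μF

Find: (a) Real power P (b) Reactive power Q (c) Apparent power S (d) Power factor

Step 1 — Angular frequency: ω = 2π·f = 2π·41.1 = 258.2 rad/s.
Step 2 — Component impedances:
  R: Z = R = 55.9 Ω
  L: Z = jωL = j·258.2·0.000503 = 0 + j0.1299 Ω
  C: Z = 1/(jωC) = -j/(ω·C) = 0 - j56.86 Ω
Step 3 — Series combination: Z_total = R + L + C = 55.9 - j56.73 Ω = 79.65∠-45.4° Ω.
Step 4 — Source phasor: V = 48∠36.0° V = 38.83 + j28.21 V.
Step 5 — Current: I = V / Z = 0.08987 + j0.5959 A = 0.6027∠81.4° A.
Step 6 — Complex power: S = V·I* = 20.3 - j20.61 VA.
Step 7 — Real power: P = Re(S) = 20.3 W.
Step 8 — Reactive power: Q = Im(S) = -20.61 VAR.
Step 9 — Apparent power: |S| = 28.93 VA.
Step 10 — Power factor: PF = P/|S| = 0.7019 (leading).

(a) P = 20.3 W  (b) Q = -20.61 VAR  (c) S = 28.93 VA  (d) PF = 0.7019 (leading)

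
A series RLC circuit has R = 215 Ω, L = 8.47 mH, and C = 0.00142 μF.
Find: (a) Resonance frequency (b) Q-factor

Step 1 — Resonance condition Im(Z)=0 gives ω₀ = 1/√(LC).
Step 2 — ω₀ = 1/√(0.00847·1.42e-09) = 2.883e+05 rad/s.
Step 3 — f₀ = ω₀/(2π) = 4.589e+04 Hz.
Step 4 — Series Q: Q = ω₀L/R = 2.883e+05·0.00847/215 = 11.36.

(a) f₀ = 4.589e+04 Hz  (b) Q = 11.36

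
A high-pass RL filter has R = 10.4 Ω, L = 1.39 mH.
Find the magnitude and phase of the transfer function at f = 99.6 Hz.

Step 1 — Angular frequency: ω = 2π·99.6 = 625.8 rad/s.
Step 2 — Transfer function: H(jω) = jωL/(R + jωL).
Step 3 — Numerator jωL = j·0.8699; denominator R + jωL = 10.4 + j0.8699.
Step 4 — H = 0.006947 + j0.08306.
Step 5 — Magnitude: |H| = 0.08335 (-21.6 dB); phase: φ = 85.2°.

|H| = 0.08335 (-21.6 dB), φ = 85.2°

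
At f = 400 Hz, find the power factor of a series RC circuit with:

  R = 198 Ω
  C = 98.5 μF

Step 1 — Angular frequency: ω = 2π·f = 2π·400 = 2513 rad/s.
Step 2 — Component impedances:
  R: Z = R = 198 Ω
  C: Z = 1/(jωC) = -j/(ω·C) = 0 - j4.039 Ω
Step 3 — Series combination: Z_total = R + C = 198 - j4.039 Ω = 198∠-1.2° Ω.
Step 4 — Power factor: PF = cos(φ) = Re(Z)/|Z| = 198/198.04 = 0.9998.
Step 5 — Type: Im(Z) = -4.039 ⇒ leading (phase φ = -1.2°).

PF = 0.9998 (leading, φ = -1.2°)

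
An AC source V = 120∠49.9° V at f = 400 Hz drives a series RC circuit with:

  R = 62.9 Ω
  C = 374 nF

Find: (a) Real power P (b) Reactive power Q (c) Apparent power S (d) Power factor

Step 1 — Angular frequency: ω = 2π·f = 2π·400 = 2513 rad/s.
Step 2 — Component impedances:
  R: Z = R = 62.9 Ω
  C: Z = 1/(jωC) = -j/(ω·C) = 0 - j1064 Ω
Step 3 — Series combination: Z_total = R + C = 62.9 - j1064 Ω = 1066∠-86.6° Ω.
Step 4 — Source phasor: V = 120∠49.9° V = 77.29 + j91.79 V.
Step 5 — Current: I = V / Z = -0.0817 + j0.07748 A = 0.1126∠136.5° A.
Step 6 — Complex power: S = V·I* = 0.7975 - j13.49 VA.
Step 7 — Real power: P = Re(S) = 0.7975 W.
Step 8 — Reactive power: Q = Im(S) = -13.49 VAR.
Step 9 — Apparent power: |S| = 13.51 VA.
Step 10 — Power factor: PF = P/|S| = 0.05902 (leading).

(a) P = 0.7975 W  (b) Q = -13.49 VAR  (c) S = 13.51 VA  (d) PF = 0.05902 (leading)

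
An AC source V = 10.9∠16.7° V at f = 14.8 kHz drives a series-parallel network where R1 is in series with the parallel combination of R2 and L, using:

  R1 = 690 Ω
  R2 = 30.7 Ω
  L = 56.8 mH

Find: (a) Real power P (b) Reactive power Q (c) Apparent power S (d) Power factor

Step 1 — Angular frequency: ω = 2π·f = 2π·1.48e+04 = 9.299e+04 rad/s.
Step 2 — Component impedances:
  R1: Z = R = 690 Ω
  R2: Z = R = 30.7 Ω
  L: Z = jωL = j·9.299e+04·0.0568 = 0 + j5282 Ω
Step 3 — Parallel branch: R2 || L = 1/(1/R2 + 1/L) = 30.7 + j0.1784 Ω.
Step 4 — Series with R1: Z_total = R1 + (R2 || L) = 720.7 + j0.1784 Ω = 720.7∠0.0° Ω.
Step 5 — Source phasor: V = 10.9∠16.7° V = 10.44 + j3.132 V.
Step 6 — Current: I = V / Z = 0.01449 + j0.004343 A = 0.01512∠16.7° A.
Step 7 — Complex power: S = V·I* = 0.1649 + j4.081e-05 VA.
Step 8 — Real power: P = Re(S) = 0.1649 W.
Step 9 — Reactive power: Q = Im(S) = 4.081e-05 VAR.
Step 10 — Apparent power: |S| = 0.1649 VA.
Step 11 — Power factor: PF = P/|S| = 1 (lagging).

(a) P = 0.1649 W  (b) Q = 4.081e-05 VAR  (c) S = 0.1649 VA  (d) PF = 1 (lagging)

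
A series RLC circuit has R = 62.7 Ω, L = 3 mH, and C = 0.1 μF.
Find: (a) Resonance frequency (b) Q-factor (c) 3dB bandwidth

Step 1 — Resonance: ω₀ = 1/√(LC) = 1/√(0.003·1e-07) = 5.774e+04 rad/s.
Step 2 — f₀ = ω₀/(2π) = 9189 Hz.
Step 3 — Series Q: Q = ω₀L/R = 5.774e+04·0.003/62.7 = 2.762.
Step 4 — Bandwidth: Δω = ω₀/Q = 2.09e+04 rad/s; BW = Δω/(2π) = 3326 Hz.

(a) f₀ = 9189 Hz  (b) Q = 2.762  (c) BW = 3326 Hz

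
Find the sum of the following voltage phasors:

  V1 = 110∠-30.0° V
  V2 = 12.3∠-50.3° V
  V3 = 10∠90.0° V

Step 1 — Convert each phasor to rectangular form:
  V1 = 110·(cos(-30.0°) + j·sin(-30.0°)) = 95.26 - j55 V
  V2 = 12.3·(cos(-50.3°) + j·sin(-50.3°)) = 7.857 - j9.464 V
  V3 = 10·(cos(90.0°) + j·sin(90.0°)) = 0 + j10 V
Step 2 — Sum components: V_total = 103.1 - j54.46 V.
Step 3 — Convert to polar: |V_total| = 116.6 V, ∠V_total = -27.8°.

V_total = 116.6∠-27.8° V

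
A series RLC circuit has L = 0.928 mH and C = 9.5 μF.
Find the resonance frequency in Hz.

Step 1 — Resonance condition Im(Z)=0 gives ω₀ = 1/√(LC).
Step 2 — ω₀ = 1/√(0.000928·9.5e-06) = 1.065e+04 rad/s.
Step 3 — f₀ = ω₀/(2π) = 1695 Hz.

f₀ = 1695 Hz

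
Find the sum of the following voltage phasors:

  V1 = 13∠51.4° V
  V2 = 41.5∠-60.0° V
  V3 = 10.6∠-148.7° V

Step 1 — Convert each phasor to rectangular form:
  V1 = 13·(cos(51.4°) + j·sin(51.4°)) = 8.11 + j10.16 V
  V2 = 41.5·(cos(-60.0°) + j·sin(-60.0°)) = 20.75 - j35.94 V
  V3 = 10.6·(cos(-148.7°) + j·sin(-148.7°)) = -9.057 - j5.507 V
Step 2 — Sum components: V_total = 19.8 - j31.29 V.
Step 3 — Convert to polar: |V_total| = 37.03 V, ∠V_total = -57.7°.

V_total = 37.03∠-57.7° V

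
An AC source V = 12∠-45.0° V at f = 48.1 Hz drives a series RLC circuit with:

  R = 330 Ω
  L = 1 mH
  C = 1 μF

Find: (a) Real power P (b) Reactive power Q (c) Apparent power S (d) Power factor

Step 1 — Angular frequency: ω = 2π·f = 2π·48.1 = 302.2 rad/s.
Step 2 — Component impedances:
  R: Z = R = 330 Ω
  L: Z = jωL = j·302.2·0.001 = 0 + j0.3022 Ω
  C: Z = 1/(jωC) = -j/(ω·C) = 0 - j3309 Ω
Step 3 — Series combination: Z_total = R + L + C = 330 - j3309 Ω = 3325∠-84.3° Ω.
Step 4 — Source phasor: V = 12∠-45.0° V = 8.485 - j8.485 V.
Step 5 — Current: I = V / Z = 0.002793 + j0.002286 A = 0.003609∠39.3° A.
Step 6 — Complex power: S = V·I* = 0.004298 - j0.0431 VA.
Step 7 — Real power: P = Re(S) = 0.004298 W.
Step 8 — Reactive power: Q = Im(S) = -0.0431 VAR.
Step 9 — Apparent power: |S| = 0.04331 VA.
Step 10 — Power factor: PF = P/|S| = 0.09925 (leading).

(a) P = 0.004298 W  (b) Q = -0.0431 VAR  (c) S = 0.04331 VA  (d) PF = 0.09925 (leading)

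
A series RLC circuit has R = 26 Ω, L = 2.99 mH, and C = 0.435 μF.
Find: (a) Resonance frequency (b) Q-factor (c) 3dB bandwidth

Step 1 — Resonance condition Im(Z)=0 gives ω₀ = 1/√(LC).
Step 2 — ω₀ = 1/√(0.00299·4.35e-07) = 2.773e+04 rad/s.
Step 3 — f₀ = ω₀/(2π) = 4413 Hz.
Step 4 — Series Q: Q = ω₀L/R = 2.773e+04·0.00299/26 = 3.189.
Step 5 — 3dB bandwidth: Δω = ω₀/Q = 8696 rad/s; BW = Δω/(2π) = 1384 Hz.

(a) f₀ = 4413 Hz  (b) Q = 3.189  (c) BW = 1384 Hz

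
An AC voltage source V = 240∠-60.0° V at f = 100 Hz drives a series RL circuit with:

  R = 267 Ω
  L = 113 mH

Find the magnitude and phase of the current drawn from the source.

Step 1 — Angular frequency: ω = 2π·f = 2π·100 = 628.3 rad/s.
Step 2 — Component impedances:
  R: Z = R = 267 Ω
  L: Z = jωL = j·628.3·0.113 = 0 + j71 Ω
Step 3 — Series combination: Z_total = R + L = 267 + j71 Ω = 276.3∠14.9° Ω.
Step 4 — Source phasor: V = 240∠-60.0° V = 120 - j207.8 V.
Step 5 — Ohm's law: I = V / Z_total = (120 - j207.8) / (267 + j71) = 0.2264 - j0.8387 A.
Step 6 — Convert to polar: |I| = 0.8687 A, ∠I = -74.9°.

I = 0.8687∠-74.9° A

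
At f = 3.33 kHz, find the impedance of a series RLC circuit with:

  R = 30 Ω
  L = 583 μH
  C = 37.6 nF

Step 1 — Angular frequency: ω = 2π·f = 2π·3330 = 2.092e+04 rad/s.
Step 2 — Component impedances:
  R: Z = R = 30 Ω
  L: Z = jωL = j·2.092e+04·0.000583 = 0 + j12.2 Ω
  C: Z = 1/(jωC) = -j/(ω·C) = 0 - j1271 Ω
Step 3 — Series combination: Z_total = R + L + C = 30 - j1259 Ω = 1259∠-88.6° Ω.

Z = 30 - j1259 Ω = 1259∠-88.6° Ω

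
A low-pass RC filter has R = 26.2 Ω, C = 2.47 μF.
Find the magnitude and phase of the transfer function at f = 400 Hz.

Step 1 — Angular frequency: ω = 2π·400 = 2513 rad/s.
Step 2 — Transfer function: H(jω) = 1/(1 + jωRC).
Step 3 — Denominator: 1 + jωRC = 1 + j·2513·26.2·2.47e-06 = 1 + j0.1626.
Step 4 — H = 0.9742 - j0.1585.
Step 5 — Magnitude: |H| = 0.987 (-0.1 dB); phase: φ = -9.2°.

|H| = 0.987 (-0.1 dB), φ = -9.2°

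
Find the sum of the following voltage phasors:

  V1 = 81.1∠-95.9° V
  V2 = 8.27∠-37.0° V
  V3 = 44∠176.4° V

Step 1 — Convert each phasor to rectangular form:
  V1 = 81.1·(cos(-95.9°) + j·sin(-95.9°)) = -8.336 - j80.67 V
  V2 = 8.27·(cos(-37.0°) + j·sin(-37.0°)) = 6.605 - j4.977 V
  V3 = 44·(cos(176.4°) + j·sin(176.4°)) = -43.91 + j2.763 V
Step 2 — Sum components: V_total = -45.64 - j82.88 V.
Step 3 — Convert to polar: |V_total| = 94.62 V, ∠V_total = -118.8°.

V_total = 94.62∠-118.8° V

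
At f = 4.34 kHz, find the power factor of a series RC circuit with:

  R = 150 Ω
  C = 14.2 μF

Step 1 — Angular frequency: ω = 2π·f = 2π·4340 = 2.727e+04 rad/s.
Step 2 — Component impedances:
  R: Z = R = 150 Ω
  C: Z = 1/(jωC) = -j/(ω·C) = 0 - j2.583 Ω
Step 3 — Series combination: Z_total = R + C = 150 - j2.583 Ω = 150∠-1.0° Ω.
Step 4 — Power factor: PF = cos(φ) = Re(Z)/|Z| = 150/150.02 = 0.9999.
Step 5 — Type: Im(Z) = -2.583 ⇒ leading (phase φ = -1.0°).

PF = 0.9999 (leading, φ = -1.0°)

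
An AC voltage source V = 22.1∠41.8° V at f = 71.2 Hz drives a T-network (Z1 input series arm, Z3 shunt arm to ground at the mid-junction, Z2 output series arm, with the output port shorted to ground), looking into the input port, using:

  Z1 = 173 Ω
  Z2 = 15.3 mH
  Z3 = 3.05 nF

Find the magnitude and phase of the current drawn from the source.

Step 1 — Angular frequency: ω = 2π·f = 2π·71.2 = 447.4 rad/s.
Step 2 — Component impedances:
  Z1: Z = R = 173 Ω
  Z2: Z = jωL = j·447.4·0.0153 = 0 + j6.845 Ω
  Z3: Z = 1/(jωC) = -j/(ω·C) = 0 - j7.329e+05 Ω
Step 3 — With the output port shorted to ground, the output series arm Z2 runs from the junction to ground; the shunt arm Z3 also runs from the junction to ground. They appear in parallel: Z3 || Z2 = 0 + j6.845 Ω.
Step 4 — Series with input arm Z1: Z_in = Z1 + (Z3 || Z2) = 173 + j6.845 Ω = 173.1∠2.3° Ω.
Step 5 — Source phasor: V = 22.1∠41.8° V = 16.48 + j14.73 V.
Step 6 — Ohm's law: I = V / Z_total = (16.48 + j14.73) / (173 + j6.845) = 0.09845 + j0.08125 A.
Step 7 — Convert to polar: |I| = 0.1276 A, ∠I = 39.5°.

I = 0.1276∠39.5° A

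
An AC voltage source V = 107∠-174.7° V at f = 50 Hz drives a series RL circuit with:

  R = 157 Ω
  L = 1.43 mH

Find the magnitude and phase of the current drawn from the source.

Step 1 — Angular frequency: ω = 2π·f = 2π·50 = 314.2 rad/s.
Step 2 — Component impedances:
  R: Z = R = 157 Ω
  L: Z = jωL = j·314.2·0.00143 = 0 + j0.4492 Ω
Step 3 — Series combination: Z_total = R + L = 157 + j0.4492 Ω = 157∠0.2° Ω.
Step 4 — Source phasor: V = 107∠-174.7° V = -106.5 - j9.884 V.
Step 5 — Ohm's law: I = V / Z_total = (-106.5 - j9.884) / (157 + j0.4492) = -0.6788 - j0.06101 A.
Step 6 — Convert to polar: |I| = 0.6815 A, ∠I = -174.9°.

I = 0.6815∠-174.9° A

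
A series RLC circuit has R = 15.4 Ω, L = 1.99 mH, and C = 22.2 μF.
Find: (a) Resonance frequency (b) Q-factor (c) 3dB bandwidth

Step 1 — Resonance condition Im(Z)=0 gives ω₀ = 1/√(LC).
Step 2 — ω₀ = 1/√(0.00199·2.22e-05) = 4758 rad/s.
Step 3 — f₀ = ω₀/(2π) = 757.2 Hz.
Step 4 — Series Q: Q = ω₀L/R = 4758·0.00199/15.4 = 0.6148.
Step 5 — 3dB bandwidth: Δω = ω₀/Q = 7739 rad/s; BW = Δω/(2π) = 1232 Hz.

(a) f₀ = 757.2 Hz  (b) Q = 0.6148  (c) BW = 1232 Hz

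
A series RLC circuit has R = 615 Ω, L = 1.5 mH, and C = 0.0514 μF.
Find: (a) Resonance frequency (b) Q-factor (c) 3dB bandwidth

Step 1 — Resonance: ω₀ = 1/√(LC) = 1/√(0.0015·5.14e-08) = 1.139e+05 rad/s.
Step 2 — f₀ = ω₀/(2π) = 1.813e+04 Hz.
Step 3 — Series Q: Q = ω₀L/R = 1.139e+05·0.0015/615 = 0.2778.
Step 4 — Bandwidth: Δω = ω₀/Q = 4.1e+05 rad/s; BW = Δω/(2π) = 6.525e+04 Hz.

(a) f₀ = 1.813e+04 Hz  (b) Q = 0.2778  (c) BW = 6.525e+04 Hz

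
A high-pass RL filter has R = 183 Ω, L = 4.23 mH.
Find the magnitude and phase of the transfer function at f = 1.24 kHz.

Step 1 — Angular frequency: ω = 2π·1240 = 7791 rad/s.
Step 2 — Transfer function: H(jω) = jωL/(R + jωL).
Step 3 — Numerator jωL = j·32.96; denominator R + jωL = 183 + j32.96.
Step 4 — H = 0.03141 + j0.1744.
Step 5 — Magnitude: |H| = 0.1772 (-15.0 dB); phase: φ = 79.8°.

|H| = 0.1772 (-15.0 dB), φ = 79.8°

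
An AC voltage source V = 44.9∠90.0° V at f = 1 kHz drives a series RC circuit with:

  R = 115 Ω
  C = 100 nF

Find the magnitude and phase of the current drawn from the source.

Step 1 — Angular frequency: ω = 2π·f = 2π·1000 = 6283 rad/s.
Step 2 — Component impedances:
  R: Z = R = 115 Ω
  C: Z = 1/(jωC) = -j/(ω·C) = 0 - j1592 Ω
Step 3 — Series combination: Z_total = R + C = 115 - j1592 Ω = 1596∠-85.9° Ω.
Step 4 — Source phasor: V = 44.9∠90.0° V = 0 + j44.9 V.
Step 5 — Ohm's law: I = V / Z_total = (0 + j44.9) / (115 - j1592) = -0.02806 + j0.002028 A.
Step 6 — Convert to polar: |I| = 0.02814 A, ∠I = 175.9°.

I = 0.02814∠175.9° A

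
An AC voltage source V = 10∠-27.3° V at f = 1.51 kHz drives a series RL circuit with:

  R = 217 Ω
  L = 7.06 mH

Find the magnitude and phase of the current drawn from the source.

Step 1 — Angular frequency: ω = 2π·f = 2π·1510 = 9488 rad/s.
Step 2 — Component impedances:
  R: Z = R = 217 Ω
  L: Z = jωL = j·9488·0.00706 = 0 + j66.98 Ω
Step 3 — Series combination: Z_total = R + L = 217 + j66.98 Ω = 227.1∠17.2° Ω.
Step 4 — Source phasor: V = 10∠-27.3° V = 8.886 - j4.586 V.
Step 5 — Ohm's law: I = V / Z_total = (8.886 - j4.586) / (217 + j66.98) = 0.03143 - j0.03084 A.
Step 6 — Convert to polar: |I| = 0.04403 A, ∠I = -44.5°.

I = 0.04403∠-44.5° A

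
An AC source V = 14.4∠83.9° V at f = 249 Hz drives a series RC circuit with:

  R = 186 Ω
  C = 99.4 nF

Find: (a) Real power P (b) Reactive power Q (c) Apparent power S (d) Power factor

Step 1 — Angular frequency: ω = 2π·f = 2π·249 = 1565 rad/s.
Step 2 — Component impedances:
  R: Z = R = 186 Ω
  C: Z = 1/(jωC) = -j/(ω·C) = 0 - j6430 Ω
Step 3 — Series combination: Z_total = R + C = 186 - j6430 Ω = 6433∠-88.3° Ω.
Step 4 — Source phasor: V = 14.4∠83.9° V = 1.53 + j14.32 V.
Step 5 — Current: I = V / Z = -0.002218 + j0.0003021 A = 0.002238∠172.2° A.
Step 6 — Complex power: S = V·I* = 0.000932 - j0.03222 VA.
Step 7 — Real power: P = Re(S) = 0.000932 W.
Step 8 — Reactive power: Q = Im(S) = -0.03222 VAR.
Step 9 — Apparent power: |S| = 0.03223 VA.
Step 10 — Power factor: PF = P/|S| = 0.02891 (leading).

(a) P = 0.000932 W  (b) Q = -0.03222 VAR  (c) S = 0.03223 VA  (d) PF = 0.02891 (leading)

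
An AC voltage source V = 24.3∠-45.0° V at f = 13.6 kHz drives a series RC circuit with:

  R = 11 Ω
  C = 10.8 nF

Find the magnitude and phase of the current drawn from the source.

Step 1 — Angular frequency: ω = 2π·f = 2π·1.36e+04 = 8.545e+04 rad/s.
Step 2 — Component impedances:
  R: Z = R = 11 Ω
  C: Z = 1/(jωC) = -j/(ω·C) = 0 - j1084 Ω
Step 3 — Series combination: Z_total = R + C = 11 - j1084 Ω = 1084∠-89.4° Ω.
Step 4 — Source phasor: V = 24.3∠-45.0° V = 17.18 - j17.18 V.
Step 5 — Ohm's law: I = V / Z_total = (17.18 - j17.18) / (11 - j1084) = 0.01602 + j0.01569 A.
Step 6 — Convert to polar: |I| = 0.02242 A, ∠I = 44.4°.

I = 0.02242∠44.4° A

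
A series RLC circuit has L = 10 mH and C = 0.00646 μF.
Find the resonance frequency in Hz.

Step 1 — Resonance condition Im(Z)=0 gives ω₀ = 1/√(LC).
Step 2 — ω₀ = 1/√(0.01·6.46e-09) = 1.244e+05 rad/s.
Step 3 — f₀ = ω₀/(2π) = 1.98e+04 Hz.

f₀ = 1.98e+04 Hz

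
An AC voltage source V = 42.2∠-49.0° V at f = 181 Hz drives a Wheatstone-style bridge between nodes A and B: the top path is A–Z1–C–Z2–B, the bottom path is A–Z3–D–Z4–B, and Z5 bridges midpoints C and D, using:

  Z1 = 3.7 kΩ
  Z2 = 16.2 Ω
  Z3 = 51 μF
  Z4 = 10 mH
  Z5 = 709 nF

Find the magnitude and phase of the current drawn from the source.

Step 1 — Angular frequency: ω = 2π·f = 2π·181 = 1137 rad/s.
Step 2 — Component impedances:
  Z1: Z = R = 3700 Ω
  Z2: Z = R = 16.2 Ω
  Z3: Z = 1/(jωC) = -j/(ω·C) = 0 - j17.24 Ω
  Z4: Z = jωL = j·1137·0.01 = 0 + j11.37 Ω
  Z5: Z = 1/(jωC) = -j/(ω·C) = 0 - j1240 Ω
Step 3 — Bridge requires nodal analysis (the Z5 bridge couples midpoints C and D, so the two paths cannot be reduced to a simple series/parallel combination). Setting node B to ground and injecting 1 A at node A, the 3-node admittance system at A, C, D solves to V_A = Z_AB = 0.01032 - j5.763 Ω = 5.763∠-89.9° Ω.
Step 4 — Source phasor: V = 42.2∠-49.0° V = 27.69 - j31.85 V.
Step 5 — Ohm's law: I = V / Z_total = (27.69 - j31.85) / (0.01032 - j5.763) = 5.535 + j4.794 A.
Step 6 — Convert to polar: |I| = 7.322 A, ∠I = 40.9°.

I = 7.322∠40.9° A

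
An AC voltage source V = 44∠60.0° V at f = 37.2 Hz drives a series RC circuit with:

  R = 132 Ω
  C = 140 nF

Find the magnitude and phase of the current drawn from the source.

Step 1 — Angular frequency: ω = 2π·f = 2π·37.2 = 233.7 rad/s.
Step 2 — Component impedances:
  R: Z = R = 132 Ω
  C: Z = 1/(jωC) = -j/(ω·C) = 0 - j3.056e+04 Ω
Step 3 — Series combination: Z_total = R + C = 132 - j3.056e+04 Ω = 3.056e+04∠-89.8° Ω.
Step 4 — Source phasor: V = 44∠60.0° V = 22 + j38.11 V.
Step 5 — Ohm's law: I = V / Z_total = (22 + j38.11) / (132 - j3.056e+04) = -0.001244 + j0.0007253 A.
Step 6 — Convert to polar: |I| = 0.00144 A, ∠I = 149.8°.

I = 0.00144∠149.8° A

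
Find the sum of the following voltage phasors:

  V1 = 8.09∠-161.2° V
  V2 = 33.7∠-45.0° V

Step 1 — Convert each phasor to rectangular form:
  V1 = 8.09·(cos(-161.2°) + j·sin(-161.2°)) = -7.658 - j2.607 V
  V2 = 33.7·(cos(-45.0°) + j·sin(-45.0°)) = 23.83 - j23.83 V
Step 2 — Sum components: V_total = 16.17 - j26.44 V.
Step 3 — Convert to polar: |V_total| = 30.99 V, ∠V_total = -58.5°.

V_total = 30.99∠-58.5° V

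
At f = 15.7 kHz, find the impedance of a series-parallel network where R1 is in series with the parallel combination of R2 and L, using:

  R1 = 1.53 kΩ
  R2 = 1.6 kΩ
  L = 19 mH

Step 1 — Angular frequency: ω = 2π·f = 2π·1.57e+04 = 9.865e+04 rad/s.
Step 2 — Component impedances:
  R1: Z = R = 1530 Ω
  R2: Z = R = 1600 Ω
  L: Z = jωL = j·9.865e+04·0.019 = 0 + j1874 Ω
Step 3 — Parallel branch: R2 || L = 1/(1/R2 + 1/L) = 925.5 + j790.1 Ω.
Step 4 — Series with R1: Z_total = R1 + (R2 || L) = 2456 + j790.1 Ω = 2580∠17.8° Ω.

Z = 2456 + j790.1 Ω = 2580∠17.8° Ω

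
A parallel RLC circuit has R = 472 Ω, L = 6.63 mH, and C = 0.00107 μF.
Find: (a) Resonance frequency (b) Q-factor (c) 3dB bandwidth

Step 1 — Resonance: ω₀ = 1/√(LC) = 1/√(0.00663·1.07e-09) = 3.754e+05 rad/s.
Step 2 — f₀ = ω₀/(2π) = 5.975e+04 Hz.
Step 3 — Parallel Q: Q = R/(ω₀L) = 472/(3.754e+05·0.00663) = 0.1896.
Step 4 — Bandwidth: Δω = ω₀/Q = 1.98e+06 rad/s; BW = Δω/(2π) = 3.151e+05 Hz.

(a) f₀ = 5.975e+04 Hz  (b) Q = 0.1896  (c) BW = 3.151e+05 Hz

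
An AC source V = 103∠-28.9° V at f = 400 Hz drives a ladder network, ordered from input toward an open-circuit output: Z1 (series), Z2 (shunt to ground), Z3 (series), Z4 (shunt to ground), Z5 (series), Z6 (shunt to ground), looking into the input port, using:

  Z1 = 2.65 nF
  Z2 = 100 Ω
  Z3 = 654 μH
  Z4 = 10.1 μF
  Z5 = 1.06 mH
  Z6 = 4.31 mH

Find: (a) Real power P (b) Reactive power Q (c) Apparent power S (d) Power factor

Step 1 — Angular frequency: ω = 2π·f = 2π·400 = 2513 rad/s.
Step 2 — Component impedances:
  Z1: Z = 1/(jωC) = -j/(ω·C) = 0 - j1.501e+05 Ω
  Z2: Z = R = 100 Ω
  Z3: Z = jωL = j·2513·0.000654 = 0 + j1.644 Ω
  Z4: Z = 1/(jωC) = -j/(ω·C) = 0 - j39.39 Ω
  Z5: Z = jωL = j·2513·0.00106 = 0 + j2.664 Ω
  Z6: Z = jωL = j·2513·0.00431 = 0 + j10.83 Ω
Step 3 — Ladder network (open output): work backward from the far end, alternating series and parallel combinations. Z_in = 4.686 - j1.501e+05 Ω = 1.501e+05∠-90.0° Ω.
Step 4 — Source phasor: V = 103∠-28.9° V = 90.17 - j49.78 V.
Step 5 — Current: I = V / Z = 0.0003316 + j0.0006006 A = 0.0006861∠61.1° A.
Step 6 — Complex power: S = V·I* = 2.206e-06 - j0.07067 VA.
Step 7 — Real power: P = Re(S) = 2.206e-06 W.
Step 8 — Reactive power: Q = Im(S) = -0.07067 VAR.
Step 9 — Apparent power: |S| = 0.07067 VA.
Step 10 — Power factor: PF = P/|S| = 3.121e-05 (leading).

(a) P = 2.206e-06 W  (b) Q = -0.07067 VAR  (c) S = 0.07067 VA  (d) PF = 3.121e-05 (leading)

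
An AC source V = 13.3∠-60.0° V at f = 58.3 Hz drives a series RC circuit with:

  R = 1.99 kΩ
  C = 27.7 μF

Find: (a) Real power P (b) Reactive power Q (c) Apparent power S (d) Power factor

Step 1 — Angular frequency: ω = 2π·f = 2π·58.3 = 366.3 rad/s.
Step 2 — Component impedances:
  R: Z = R = 1990 Ω
  C: Z = 1/(jωC) = -j/(ω·C) = 0 - j98.55 Ω
Step 3 — Series combination: Z_total = R + C = 1990 - j98.55 Ω = 1992∠-2.8° Ω.
Step 4 — Source phasor: V = 13.3∠-60.0° V = 6.65 - j11.52 V.
Step 5 — Current: I = V / Z = 0.003619 - j0.005609 A = 0.006675∠-57.2° A.
Step 6 — Complex power: S = V·I* = 0.08867 - j0.004391 VA.
Step 7 — Real power: P = Re(S) = 0.08867 W.
Step 8 — Reactive power: Q = Im(S) = -0.004391 VAR.
Step 9 — Apparent power: |S| = 0.08878 VA.
Step 10 — Power factor: PF = P/|S| = 0.9988 (leading).

(a) P = 0.08867 W  (b) Q = -0.004391 VAR  (c) S = 0.08878 VA  (d) PF = 0.9988 (leading)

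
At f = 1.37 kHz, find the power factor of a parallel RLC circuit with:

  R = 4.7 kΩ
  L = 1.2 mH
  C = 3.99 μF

Step 1 — Angular frequency: ω = 2π·f = 2π·1370 = 8608 rad/s.
Step 2 — Component impedances:
  R: Z = R = 4700 Ω
  L: Z = jωL = j·8608·0.0012 = 0 + j10.33 Ω
  C: Z = 1/(jωC) = -j/(ω·C) = 0 - j29.12 Ω
Step 3 — Parallel combination: 1/Z_total = 1/R + 1/L + 1/C; Z_total = 0.05453 + j16.01 Ω = 16.01∠89.8° Ω.
Step 4 — Power factor: PF = cos(φ) = Re(Z)/|Z| = 0.05453/16.01 = 0.003406.
Step 5 — Type: Im(Z) = 16.01 ⇒ lagging (phase φ = 89.8°).

PF = 0.003406 (lagging, φ = 89.8°)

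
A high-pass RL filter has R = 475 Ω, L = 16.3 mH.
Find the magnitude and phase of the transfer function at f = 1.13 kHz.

Step 1 — Angular frequency: ω = 2π·1130 = 7100 rad/s.
Step 2 — Transfer function: H(jω) = jωL/(R + jωL).
Step 3 — Numerator jωL = j·115.7; denominator R + jωL = 475 + j115.7.
Step 4 — H = 0.05604 + j0.23.
Step 5 — Magnitude: |H| = 0.2367 (-12.5 dB); phase: φ = 76.3°.

|H| = 0.2367 (-12.5 dB), φ = 76.3°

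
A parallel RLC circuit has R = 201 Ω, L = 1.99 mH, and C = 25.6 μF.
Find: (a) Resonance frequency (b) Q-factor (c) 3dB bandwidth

Step 1 — Resonance: ω₀ = 1/√(LC) = 1/√(0.00199·2.56e-05) = 4431 rad/s.
Step 2 — f₀ = ω₀/(2π) = 705.1 Hz.
Step 3 — Parallel Q: Q = R/(ω₀L) = 201/(4431·0.00199) = 22.8.
Step 4 — Bandwidth: Δω = ω₀/Q = 194.3 rad/s; BW = Δω/(2π) = 30.93 Hz.

(a) f₀ = 705.1 Hz  (b) Q = 22.8  (c) BW = 30.93 Hz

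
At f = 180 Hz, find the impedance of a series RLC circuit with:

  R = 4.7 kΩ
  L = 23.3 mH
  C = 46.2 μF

Step 1 — Angular frequency: ω = 2π·f = 2π·180 = 1131 rad/s.
Step 2 — Component impedances:
  R: Z = R = 4700 Ω
  L: Z = jωL = j·1131·0.0233 = 0 + j26.35 Ω
  C: Z = 1/(jωC) = -j/(ω·C) = 0 - j19.14 Ω
Step 3 — Series combination: Z_total = R + L + C = 4700 + j7.213 Ω = 4700∠0.1° Ω.

Z = 4700 + j7.213 Ω = 4700∠0.1° Ω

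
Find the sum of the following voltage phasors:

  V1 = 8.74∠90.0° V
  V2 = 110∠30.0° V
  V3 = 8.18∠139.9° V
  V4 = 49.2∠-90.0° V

Step 1 — Convert each phasor to rectangular form:
  V1 = 8.74·(cos(90.0°) + j·sin(90.0°)) = 0 + j8.74 V
  V2 = 110·(cos(30.0°) + j·sin(30.0°)) = 95.26 + j55 V
  V3 = 8.18·(cos(139.9°) + j·sin(139.9°)) = -6.257 + j5.269 V
  V4 = 49.2·(cos(-90.0°) + j·sin(-90.0°)) = 0 - j49.2 V
Step 2 — Sum components: V_total = 89.01 + j19.81 V.
Step 3 — Convert to polar: |V_total| = 91.18 V, ∠V_total = 12.5°.

V_total = 91.18∠12.5° V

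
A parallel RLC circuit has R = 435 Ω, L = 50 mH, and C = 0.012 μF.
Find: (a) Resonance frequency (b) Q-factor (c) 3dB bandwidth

Step 1 — Resonance: ω₀ = 1/√(LC) = 1/√(0.05·1.2e-08) = 4.082e+04 rad/s.
Step 2 — f₀ = ω₀/(2π) = 6497 Hz.
Step 3 — Parallel Q: Q = R/(ω₀L) = 435/(4.082e+04·0.05) = 0.2131.
Step 4 — Bandwidth: Δω = ω₀/Q = 1.916e+05 rad/s; BW = Δω/(2π) = 3.049e+04 Hz.

(a) f₀ = 6497 Hz  (b) Q = 0.2131  (c) BW = 3.049e+04 Hz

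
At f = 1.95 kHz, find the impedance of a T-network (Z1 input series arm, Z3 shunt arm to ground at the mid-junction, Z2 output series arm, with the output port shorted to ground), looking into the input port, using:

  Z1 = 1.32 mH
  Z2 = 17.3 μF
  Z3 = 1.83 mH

Step 1 — Angular frequency: ω = 2π·f = 2π·1950 = 1.225e+04 rad/s.
Step 2 — Component impedances:
  Z1: Z = jωL = j·1.225e+04·0.00132 = 0 + j16.17 Ω
  Z2: Z = 1/(jωC) = -j/(ω·C) = 0 - j4.718 Ω
  Z3: Z = jωL = j·1.225e+04·0.00183 = 0 + j22.42 Ω
Step 3 — With the output port shorted to ground, the output series arm Z2 runs from the junction to ground; the shunt arm Z3 also runs from the junction to ground. They appear in parallel: Z3 || Z2 = 0 - j5.975 Ω.
Step 4 — Series with input arm Z1: Z_in = Z1 + (Z3 || Z2) = 0 + j10.2 Ω = 10.2∠90.0° Ω.

Z = 0 + j10.2 Ω = 10.2∠90.0° Ω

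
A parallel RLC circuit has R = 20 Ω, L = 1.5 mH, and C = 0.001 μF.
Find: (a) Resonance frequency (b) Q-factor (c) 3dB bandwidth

Step 1 — Resonance: ω₀ = 1/√(LC) = 1/√(0.0015·1e-09) = 8.165e+05 rad/s.
Step 2 — f₀ = ω₀/(2π) = 1.299e+05 Hz.
Step 3 — Parallel Q: Q = R/(ω₀L) = 20/(8.165e+05·0.0015) = 0.01633.
Step 4 — Bandwidth: Δω = ω₀/Q = 5e+07 rad/s; BW = Δω/(2π) = 7.958e+06 Hz.

(a) f₀ = 1.299e+05 Hz  (b) Q = 0.01633  (c) BW = 7.958e+06 Hz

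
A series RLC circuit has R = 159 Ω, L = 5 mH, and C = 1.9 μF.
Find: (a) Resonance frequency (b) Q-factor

Step 1 — Resonance condition Im(Z)=0 gives ω₀ = 1/√(LC).
Step 2 — ω₀ = 1/√(0.005·1.9e-06) = 1.026e+04 rad/s.
Step 3 — f₀ = ω₀/(2π) = 1633 Hz.
Step 4 — Series Q: Q = ω₀L/R = 1.026e+04·0.005/159 = 0.3226.

(a) f₀ = 1633 Hz  (b) Q = 0.3226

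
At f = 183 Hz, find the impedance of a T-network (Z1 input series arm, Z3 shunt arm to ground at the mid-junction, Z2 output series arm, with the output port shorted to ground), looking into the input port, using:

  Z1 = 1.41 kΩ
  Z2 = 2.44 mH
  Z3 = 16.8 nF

Step 1 — Angular frequency: ω = 2π·f = 2π·183 = 1150 rad/s.
Step 2 — Component impedances:
  Z1: Z = R = 1410 Ω
  Z2: Z = jωL = j·1150·0.00244 = 0 + j2.806 Ω
  Z3: Z = 1/(jωC) = -j/(ω·C) = 0 - j5.177e+04 Ω
Step 3 — With the output port shorted to ground, the output series arm Z2 runs from the junction to ground; the shunt arm Z3 also runs from the junction to ground. They appear in parallel: Z3 || Z2 = 0 + j2.806 Ω.
Step 4 — Series with input arm Z1: Z_in = Z1 + (Z3 || Z2) = 1410 + j2.806 Ω = 1410∠0.1° Ω.

Z = 1410 + j2.806 Ω = 1410∠0.1° Ω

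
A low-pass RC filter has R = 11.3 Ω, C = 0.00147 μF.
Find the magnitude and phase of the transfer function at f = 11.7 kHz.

Step 1 — Angular frequency: ω = 2π·1.17e+04 = 7.351e+04 rad/s.
Step 2 — Transfer function: H(jω) = 1/(1 + jωRC).
Step 3 — Denominator: 1 + jωRC = 1 + j·7.351e+04·11.3·1.47e-09 = 1 + j0.001221.
Step 4 — H = 1 - j0.001221.
Step 5 — Magnitude: |H| = 1 (-0.0 dB); phase: φ = -0.1°.

|H| = 1 (-0.0 dB), φ = -0.1°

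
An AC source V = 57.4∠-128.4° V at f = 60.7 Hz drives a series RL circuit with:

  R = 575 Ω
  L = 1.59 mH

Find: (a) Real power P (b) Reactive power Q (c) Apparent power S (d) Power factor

Step 1 — Angular frequency: ω = 2π·f = 2π·60.7 = 381.4 rad/s.
Step 2 — Component impedances:
  R: Z = R = 575 Ω
  L: Z = jωL = j·381.4·0.00159 = 0 + j0.6064 Ω
Step 3 — Series combination: Z_total = R + L = 575 + j0.6064 Ω = 575∠0.1° Ω.
Step 4 — Source phasor: V = 57.4∠-128.4° V = -35.65 - j44.98 V.
Step 5 — Current: I = V / Z = -0.06209 - j0.07817 A = 0.09983∠-128.5° A.
Step 6 — Complex power: S = V·I* = 5.73 + j0.006043 VA.
Step 7 — Real power: P = Re(S) = 5.73 W.
Step 8 — Reactive power: Q = Im(S) = 0.006043 VAR.
Step 9 — Apparent power: |S| = 5.73 VA.
Step 10 — Power factor: PF = P/|S| = 1 (lagging).

(a) P = 5.73 W  (b) Q = 0.006043 VAR  (c) S = 5.73 VA  (d) PF = 1 (lagging)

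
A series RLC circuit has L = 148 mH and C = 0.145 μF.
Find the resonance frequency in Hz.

Step 1 — Resonance condition Im(Z)=0 gives ω₀ = 1/√(LC).
Step 2 — ω₀ = 1/√(0.148·1.45e-07) = 6826 rad/s.
Step 3 — f₀ = ω₀/(2π) = 1086 Hz.

f₀ = 1086 Hz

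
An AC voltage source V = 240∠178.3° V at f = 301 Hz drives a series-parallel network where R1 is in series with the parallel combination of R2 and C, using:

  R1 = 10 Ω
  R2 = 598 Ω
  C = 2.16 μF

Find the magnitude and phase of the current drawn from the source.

Step 1 — Angular frequency: ω = 2π·f = 2π·301 = 1891 rad/s.
Step 2 — Component impedances:
  R1: Z = R = 10 Ω
  R2: Z = R = 598 Ω
  C: Z = 1/(jωC) = -j/(ω·C) = 0 - j244.8 Ω
Step 3 — Parallel branch: R2 || C = 1/(1/R2 + 1/C) = 85.83 - j209.7 Ω.
Step 4 — Series with R1: Z_total = R1 + (R2 || C) = 95.83 - j209.7 Ω = 230.5∠-65.4° Ω.
Step 5 — Source phasor: V = 240∠178.3° V = -239.9 + j7.12 V.
Step 6 — Ohm's law: I = V / Z_total = (-239.9 + j7.12) / (95.83 - j209.7) = -0.4607 - j0.9336 A.
Step 7 — Convert to polar: |I| = 1.041 A, ∠I = -116.3°.

I = 1.041∠-116.3° A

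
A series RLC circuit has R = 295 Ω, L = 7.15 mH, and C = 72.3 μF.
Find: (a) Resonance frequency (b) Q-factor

Step 1 — Resonance condition Im(Z)=0 gives ω₀ = 1/√(LC).
Step 2 — ω₀ = 1/√(0.00715·7.23e-05) = 1391 rad/s.
Step 3 — f₀ = ω₀/(2π) = 221.4 Hz.
Step 4 — Series Q: Q = ω₀L/R = 1391·0.00715/295 = 0.03371.

(a) f₀ = 221.4 Hz  (b) Q = 0.03371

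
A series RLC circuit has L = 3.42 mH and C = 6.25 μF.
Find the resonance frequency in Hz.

Step 1 — Resonance condition Im(Z)=0 gives ω₀ = 1/√(LC).
Step 2 — ω₀ = 1/√(0.00342·6.25e-06) = 6840 rad/s.
Step 3 — f₀ = ω₀/(2π) = 1089 Hz.

f₀ = 1089 Hz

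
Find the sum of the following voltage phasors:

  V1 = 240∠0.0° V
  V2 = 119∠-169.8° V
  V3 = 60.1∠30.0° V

Step 1 — Convert each phasor to rectangular form:
  V1 = 240·(cos(0.0°) + j·sin(0.0°)) = 240 V
  V2 = 119·(cos(-169.8°) + j·sin(-169.8°)) = -117.1 - j21.07 V
  V3 = 60.1·(cos(30.0°) + j·sin(30.0°)) = 52.05 + j30.05 V
Step 2 — Sum components: V_total = 174.9 + j8.977 V.
Step 3 — Convert to polar: |V_total| = 175.2 V, ∠V_total = 2.9°.

V_total = 175.2∠2.9° V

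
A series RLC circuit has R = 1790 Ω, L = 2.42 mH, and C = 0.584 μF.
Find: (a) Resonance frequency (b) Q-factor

Step 1 — Resonance condition Im(Z)=0 gives ω₀ = 1/√(LC).
Step 2 — ω₀ = 1/√(0.00242·5.84e-07) = 2.66e+04 rad/s.
Step 3 — f₀ = ω₀/(2π) = 4234 Hz.
Step 4 — Series Q: Q = ω₀L/R = 2.66e+04·0.00242/1790 = 0.03596.

(a) f₀ = 4234 Hz  (b) Q = 0.03596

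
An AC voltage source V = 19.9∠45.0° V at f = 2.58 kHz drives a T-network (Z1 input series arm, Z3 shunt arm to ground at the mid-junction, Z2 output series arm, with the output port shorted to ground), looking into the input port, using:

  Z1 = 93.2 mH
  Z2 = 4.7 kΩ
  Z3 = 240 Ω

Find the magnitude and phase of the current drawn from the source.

Step 1 — Angular frequency: ω = 2π·f = 2π·2580 = 1.621e+04 rad/s.
Step 2 — Component impedances:
  Z1: Z = jωL = j·1.621e+04·0.0932 = 0 + j1511 Ω
  Z2: Z = R = 4700 Ω
  Z3: Z = R = 240 Ω
Step 3 — With the output port shorted to ground, the output series arm Z2 runs from the junction to ground; the shunt arm Z3 also runs from the junction to ground. They appear in parallel: Z3 || Z2 = 228.3 Ω.
Step 4 — Series with input arm Z1: Z_in = Z1 + (Z3 || Z2) = 228.3 + j1511 Ω = 1528∠81.4° Ω.
Step 5 — Source phasor: V = 19.9∠45.0° V = 14.07 + j14.07 V.
Step 6 — Ohm's law: I = V / Z_total = (14.07 + j14.07) / (228.3 + j1511) = 0.01048 - j0.00773 A.
Step 7 — Convert to polar: |I| = 0.01302 A, ∠I = -36.4°.

I = 0.01302∠-36.4° A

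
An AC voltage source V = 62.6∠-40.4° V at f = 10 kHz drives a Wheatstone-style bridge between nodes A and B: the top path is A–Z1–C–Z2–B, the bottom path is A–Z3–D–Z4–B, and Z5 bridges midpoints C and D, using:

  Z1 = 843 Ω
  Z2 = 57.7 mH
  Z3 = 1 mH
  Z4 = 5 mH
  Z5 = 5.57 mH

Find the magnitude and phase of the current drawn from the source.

Step 1 — Angular frequency: ω = 2π·f = 2π·1e+04 = 6.283e+04 rad/s.
Step 2 — Component impedances:
  Z1: Z = R = 843 Ω
  Z2: Z = jωL = j·6.283e+04·0.0577 = 0 + j3625 Ω
  Z3: Z = jωL = j·6.283e+04·0.001 = 0 + j62.83 Ω
  Z4: Z = jωL = j·6.283e+04·0.005 = 0 + j314.2 Ω
  Z5: Z = jωL = j·6.283e+04·0.00557 = 0 + j350 Ω
Step 3 — Bridge requires nodal analysis (the Z5 bridge couples midpoints C and D, so the two paths cannot be reduced to a simple series/parallel combination). Setting node B to ground and injecting 1 A at node A, the 3-node admittance system at A, C, D solves to V_A = Z_AB = 7.686 + j350.5 Ω = 350.6∠88.7° Ω.
Step 4 — Source phasor: V = 62.6∠-40.4° V = 47.67 - j40.57 V.
Step 5 — Ohm's law: I = V / Z_total = (47.67 - j40.57) / (7.686 + j350.5) = -0.1127 - j0.1385 A.
Step 6 — Convert to polar: |I| = 0.1786 A, ∠I = -129.1°.

I = 0.1786∠-129.1° A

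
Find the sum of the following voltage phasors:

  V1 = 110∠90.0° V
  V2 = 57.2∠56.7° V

Step 1 — Convert each phasor to rectangular form:
  V1 = 110·(cos(90.0°) + j·sin(90.0°)) = 0 + j110 V
  V2 = 57.2·(cos(56.7°) + j·sin(56.7°)) = 31.4 + j47.81 V
Step 2 — Sum components: V_total = 31.4 + j157.8 V.
Step 3 — Convert to polar: |V_total| = 160.9 V, ∠V_total = 78.7°.

V_total = 160.9∠78.7° V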